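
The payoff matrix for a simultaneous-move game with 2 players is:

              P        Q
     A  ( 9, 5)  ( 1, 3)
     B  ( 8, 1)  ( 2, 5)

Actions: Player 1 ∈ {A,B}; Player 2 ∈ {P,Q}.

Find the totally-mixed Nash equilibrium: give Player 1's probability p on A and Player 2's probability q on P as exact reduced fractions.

P1 indiff ⇒ q·9+(1-q)·1 = q·8+(1-q)·2 ⇒ q(1) = (1-q)(1) ⇒ q = 1/2
P2 indiff ⇒ p·5+(1-p)·1 = p·3+(1-p)·5 ⇒ p(2) = (1-p)(4) ⇒ p = 2/3

p=2/3, q=1/2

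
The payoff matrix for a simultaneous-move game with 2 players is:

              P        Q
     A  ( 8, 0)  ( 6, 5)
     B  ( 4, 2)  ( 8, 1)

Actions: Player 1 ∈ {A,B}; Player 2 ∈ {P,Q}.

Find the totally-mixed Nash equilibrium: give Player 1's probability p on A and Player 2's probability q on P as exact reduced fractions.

p=1/6, q=1/3

P1 indiff ⇒ q·8+(1-q)·6 = q·4+(1-q)·8 ⇒ q(4) = (1-q)(2) ⇒ q = 1/3
P2 indiff ⇒ p·0+(1-p)·2 = p·5+(1-p)·1 ⇒ p(-5) = (1-p)(-1) ⇒ p = 1/6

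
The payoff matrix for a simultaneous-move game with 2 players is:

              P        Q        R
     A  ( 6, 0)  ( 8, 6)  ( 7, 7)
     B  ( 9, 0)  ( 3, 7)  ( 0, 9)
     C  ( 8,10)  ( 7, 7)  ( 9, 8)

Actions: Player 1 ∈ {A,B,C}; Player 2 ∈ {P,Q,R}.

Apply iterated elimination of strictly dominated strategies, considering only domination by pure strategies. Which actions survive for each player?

P2 drop Q (R beats it: A:7>6 B:9>7 C:8>7)
P1 drop A (C beats it: P:8>6 R:9>7)
P1→{B,C} P2→{P,R}

Survivors P1:{B,C} P2:{P,R}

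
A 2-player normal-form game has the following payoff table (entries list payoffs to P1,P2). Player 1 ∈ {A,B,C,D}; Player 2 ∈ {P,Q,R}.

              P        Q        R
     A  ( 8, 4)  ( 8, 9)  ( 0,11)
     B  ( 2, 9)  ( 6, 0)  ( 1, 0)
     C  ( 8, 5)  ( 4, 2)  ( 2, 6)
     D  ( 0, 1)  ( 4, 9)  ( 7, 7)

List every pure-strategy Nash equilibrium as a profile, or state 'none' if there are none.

(A,P): not NE [P2→R gives 11>4]
(A,Q): not NE [P2→R gives 11>9]
(A,R): not NE [P1→D gives 7>0]
(B,P): not NE [P1→C gives 8>2]
(B,Q): not NE [P1→A gives 8>6; P2→P gives 9>0]
(B,R): not NE [P1→D gives 7>1; P2→P gives 9>0]
(C,P): not NE [P2→R gives 6>5]
(C,Q): not NE [P1→A gives 8>4; P2→R gives 6>2]
(C,R): not NE [P1→D gives 7>2]
(D,P): not NE [P1→C gives 8>0; P2→Q gives 9>1]
(D,Q): not NE [P1→A gives 8>4]
(D,R): not NE [P2→Q gives 9>7]

PSNE: ∅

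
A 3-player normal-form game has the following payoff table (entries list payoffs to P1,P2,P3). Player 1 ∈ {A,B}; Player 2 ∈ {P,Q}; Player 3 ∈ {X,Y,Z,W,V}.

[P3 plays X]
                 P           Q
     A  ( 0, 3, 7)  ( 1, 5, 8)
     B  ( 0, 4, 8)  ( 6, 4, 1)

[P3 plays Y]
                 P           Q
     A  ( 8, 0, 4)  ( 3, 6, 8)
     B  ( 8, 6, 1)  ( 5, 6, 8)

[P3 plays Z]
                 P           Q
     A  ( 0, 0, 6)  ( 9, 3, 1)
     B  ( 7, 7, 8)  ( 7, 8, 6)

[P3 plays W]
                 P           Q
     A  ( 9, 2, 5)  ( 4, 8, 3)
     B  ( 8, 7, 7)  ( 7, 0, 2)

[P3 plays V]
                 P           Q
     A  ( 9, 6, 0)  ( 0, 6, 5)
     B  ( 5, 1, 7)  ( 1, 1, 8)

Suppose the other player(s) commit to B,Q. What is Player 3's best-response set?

u_3(X vs B,Q) = 1
u_3(Y vs B,Q) = 8
u_3(Z vs B,Q) = 6
u_3(W vs B,Q) = 2
u_3(V vs B,Q) = 8
max payoff 8 at {Y,V}

P3 best: {Y,V}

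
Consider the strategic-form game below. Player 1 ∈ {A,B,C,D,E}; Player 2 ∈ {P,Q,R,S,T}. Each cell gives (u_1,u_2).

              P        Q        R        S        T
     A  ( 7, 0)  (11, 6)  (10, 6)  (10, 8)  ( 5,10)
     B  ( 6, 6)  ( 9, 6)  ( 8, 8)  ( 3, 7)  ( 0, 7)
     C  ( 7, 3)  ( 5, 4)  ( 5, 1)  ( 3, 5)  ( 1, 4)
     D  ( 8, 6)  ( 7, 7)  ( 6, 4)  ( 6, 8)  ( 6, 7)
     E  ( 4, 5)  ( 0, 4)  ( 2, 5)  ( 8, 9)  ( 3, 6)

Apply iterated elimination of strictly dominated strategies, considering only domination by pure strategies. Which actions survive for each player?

Survivors P1:{A,D} P2:{S,T}

P1 drop B (A beats it: P:7>6 Q:11>9 R:10>8 S:10>3 T:5>0)
P1 drop C (D beats it: P:8>7 Q:7>5 R:6>5 S:6>3 T:6>1)
P1 drop E (A beats it: P:7>4 Q:11>0 R:10>2 S:10>8 T:5>3)
P2 drop P (Q beats it: A:6>0 D:7>6)
P2 drop Q (S beats it: A:8>6 D:8>7)
P2 drop R (S beats it: A:8>6 D:8>4)
P1→{A,D} P2→{S,T}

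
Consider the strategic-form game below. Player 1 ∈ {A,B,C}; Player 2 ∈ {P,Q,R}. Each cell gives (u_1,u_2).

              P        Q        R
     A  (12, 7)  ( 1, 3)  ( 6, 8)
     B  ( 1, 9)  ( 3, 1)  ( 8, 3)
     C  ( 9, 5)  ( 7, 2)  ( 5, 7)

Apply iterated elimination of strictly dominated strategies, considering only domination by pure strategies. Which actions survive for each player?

P2 drop Q (P beats it: A:7>3 B:9>1 C:5>2)
P1 drop C (A beats it: P:12>9 R:6>5)
P1→{A,B} P2→{P,R}

Survivors P1:{A,B} P2:{P,R}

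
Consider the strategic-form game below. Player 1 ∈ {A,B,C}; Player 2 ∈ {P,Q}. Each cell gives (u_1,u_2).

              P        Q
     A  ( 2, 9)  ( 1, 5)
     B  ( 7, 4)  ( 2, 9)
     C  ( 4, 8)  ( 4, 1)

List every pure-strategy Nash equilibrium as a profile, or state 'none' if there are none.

(A,P): not NE [P1→B gives 7>2]
(A,Q): not NE [P1→C gives 4>1; P2→P gives 9>5]
(B,P): not NE [P2→Q gives 9>4]
(B,Q): not NE [P1→C gives 4>2]
(C,P): not NE [P1→B gives 7>4]
(C,Q): not NE [P2→P gives 8>1]

No pure NE.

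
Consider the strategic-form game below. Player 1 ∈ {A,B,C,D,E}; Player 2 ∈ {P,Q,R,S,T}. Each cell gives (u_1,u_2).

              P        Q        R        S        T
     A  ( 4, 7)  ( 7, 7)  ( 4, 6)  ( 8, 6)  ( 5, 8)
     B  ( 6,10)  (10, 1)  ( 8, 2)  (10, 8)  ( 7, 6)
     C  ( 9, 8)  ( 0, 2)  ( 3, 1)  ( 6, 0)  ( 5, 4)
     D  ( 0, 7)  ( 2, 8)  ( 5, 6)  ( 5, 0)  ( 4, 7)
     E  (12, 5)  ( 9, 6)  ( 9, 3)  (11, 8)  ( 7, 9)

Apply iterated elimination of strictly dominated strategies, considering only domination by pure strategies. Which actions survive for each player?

P1 drop A (B beats it: P:6>4 Q:10>7 R:8>4 S:10>8 T:7>5)
P1 drop C (E beats it: P:12>9 Q:9>0 R:9>3 S:11>6 T:7>5)
P1 drop D (B beats it: P:6>0 Q:10>2 R:8>5 S:10>5 T:7>4)
P2 drop Q (S beats it: B:8>1 E:8>6)
P2 drop R (P beats it: B:10>2 E:5>3)
P1→{B,E} P2→{P,S,T}

Remaining: P1:{B,E} P2:{P,S,T}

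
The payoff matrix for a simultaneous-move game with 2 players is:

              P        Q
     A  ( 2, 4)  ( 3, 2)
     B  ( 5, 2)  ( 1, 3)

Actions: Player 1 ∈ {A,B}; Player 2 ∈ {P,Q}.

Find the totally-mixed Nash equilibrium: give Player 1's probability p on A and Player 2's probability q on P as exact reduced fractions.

(p,q) = (1/3, 2/5)

P1 indiff ⇒ q·2+(1-q)·3 = q·5+(1-q)·1 ⇒ q(-3) = (1-q)(-2) ⇒ q = 2/5
P2 indiff ⇒ p·4+(1-p)·2 = p·2+(1-p)·3 ⇒ p(2) = (1-p)(1) ⇒ p = 1/3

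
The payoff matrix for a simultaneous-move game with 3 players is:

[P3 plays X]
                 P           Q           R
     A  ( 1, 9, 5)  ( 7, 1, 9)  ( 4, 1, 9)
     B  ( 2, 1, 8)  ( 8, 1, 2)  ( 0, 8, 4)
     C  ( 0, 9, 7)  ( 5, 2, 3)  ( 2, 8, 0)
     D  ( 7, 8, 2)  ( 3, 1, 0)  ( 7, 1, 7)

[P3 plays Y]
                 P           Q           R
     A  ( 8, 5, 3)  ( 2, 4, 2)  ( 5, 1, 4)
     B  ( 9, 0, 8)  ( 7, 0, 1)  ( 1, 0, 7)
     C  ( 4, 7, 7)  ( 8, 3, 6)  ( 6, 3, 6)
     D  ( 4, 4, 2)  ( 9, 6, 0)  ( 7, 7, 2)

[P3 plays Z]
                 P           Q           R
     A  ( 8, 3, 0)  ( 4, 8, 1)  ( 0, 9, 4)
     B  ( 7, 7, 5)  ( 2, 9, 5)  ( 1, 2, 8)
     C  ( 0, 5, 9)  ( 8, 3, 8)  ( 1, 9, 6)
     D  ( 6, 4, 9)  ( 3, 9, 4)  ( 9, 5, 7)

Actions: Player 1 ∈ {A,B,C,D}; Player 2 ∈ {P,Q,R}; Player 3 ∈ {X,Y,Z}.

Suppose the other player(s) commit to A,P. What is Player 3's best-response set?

BR_3 = {X}

u_3(X vs A,P) = 5
u_3(Y vs A,P) = 3
u_3(Z vs A,P) = 0
max payoff 5 at {X}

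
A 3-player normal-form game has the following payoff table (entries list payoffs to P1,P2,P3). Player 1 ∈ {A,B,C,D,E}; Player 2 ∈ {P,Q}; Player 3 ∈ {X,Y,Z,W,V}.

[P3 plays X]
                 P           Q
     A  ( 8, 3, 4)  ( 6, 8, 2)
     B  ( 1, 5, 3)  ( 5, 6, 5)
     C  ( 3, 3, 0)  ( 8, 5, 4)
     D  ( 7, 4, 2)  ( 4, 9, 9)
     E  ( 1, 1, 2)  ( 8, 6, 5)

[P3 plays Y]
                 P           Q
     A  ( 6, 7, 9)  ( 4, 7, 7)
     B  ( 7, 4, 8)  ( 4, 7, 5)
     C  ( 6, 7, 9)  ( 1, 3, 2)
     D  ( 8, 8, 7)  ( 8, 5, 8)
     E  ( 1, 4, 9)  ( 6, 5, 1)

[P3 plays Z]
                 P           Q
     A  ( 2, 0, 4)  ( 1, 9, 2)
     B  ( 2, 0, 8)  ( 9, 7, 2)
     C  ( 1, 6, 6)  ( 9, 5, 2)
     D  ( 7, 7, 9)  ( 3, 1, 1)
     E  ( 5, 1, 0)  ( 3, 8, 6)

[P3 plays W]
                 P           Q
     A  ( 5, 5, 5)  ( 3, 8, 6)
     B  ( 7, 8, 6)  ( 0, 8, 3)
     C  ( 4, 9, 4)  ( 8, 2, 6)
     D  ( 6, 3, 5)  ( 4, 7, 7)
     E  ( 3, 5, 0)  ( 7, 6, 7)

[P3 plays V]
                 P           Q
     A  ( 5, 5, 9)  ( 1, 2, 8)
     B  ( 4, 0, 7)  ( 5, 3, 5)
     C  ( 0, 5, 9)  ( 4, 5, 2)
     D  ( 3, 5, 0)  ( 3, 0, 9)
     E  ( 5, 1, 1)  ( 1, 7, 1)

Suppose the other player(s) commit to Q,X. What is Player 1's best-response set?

argmax u_1 = {C,E}

u_1(A vs Q,X) = 6
u_1(B vs Q,X) = 5
u_1(C vs Q,X) = 8
u_1(D vs Q,X) = 4
u_1(E vs Q,X) = 8
max payoff 8 at {C,E}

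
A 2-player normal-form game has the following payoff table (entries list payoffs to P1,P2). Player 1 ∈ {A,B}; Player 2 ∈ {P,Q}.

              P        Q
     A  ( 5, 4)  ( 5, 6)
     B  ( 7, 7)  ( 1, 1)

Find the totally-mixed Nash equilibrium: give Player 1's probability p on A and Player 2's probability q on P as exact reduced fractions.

p=3/4, q=2/3

P1 indiff ⇒ q·5+(1-q)·5 = q·7+(1-q)·1 ⇒ q(-2) = (1-q)(-4) ⇒ q = 2/3
P2 indiff ⇒ p·4+(1-p)·7 = p·6+(1-p)·1 ⇒ p(-2) = (1-p)(-6) ⇒ p = 3/4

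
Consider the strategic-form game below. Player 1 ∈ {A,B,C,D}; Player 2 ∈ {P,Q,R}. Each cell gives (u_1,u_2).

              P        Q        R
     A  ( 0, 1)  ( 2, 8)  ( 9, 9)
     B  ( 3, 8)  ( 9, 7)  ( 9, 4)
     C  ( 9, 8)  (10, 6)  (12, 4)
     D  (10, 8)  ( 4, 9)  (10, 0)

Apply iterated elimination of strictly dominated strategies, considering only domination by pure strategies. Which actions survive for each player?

P1 drop A (C beats it: P:9>0 Q:10>2 R:12>9)
P1 drop B (C beats it: P:9>3 Q:10>9 R:12>9)
P2 drop R (P beats it: C:8>4 D:8>0)
P1→{C,D} P2→{P,Q}

Survivors P1:{C,D} P2:{P,Q}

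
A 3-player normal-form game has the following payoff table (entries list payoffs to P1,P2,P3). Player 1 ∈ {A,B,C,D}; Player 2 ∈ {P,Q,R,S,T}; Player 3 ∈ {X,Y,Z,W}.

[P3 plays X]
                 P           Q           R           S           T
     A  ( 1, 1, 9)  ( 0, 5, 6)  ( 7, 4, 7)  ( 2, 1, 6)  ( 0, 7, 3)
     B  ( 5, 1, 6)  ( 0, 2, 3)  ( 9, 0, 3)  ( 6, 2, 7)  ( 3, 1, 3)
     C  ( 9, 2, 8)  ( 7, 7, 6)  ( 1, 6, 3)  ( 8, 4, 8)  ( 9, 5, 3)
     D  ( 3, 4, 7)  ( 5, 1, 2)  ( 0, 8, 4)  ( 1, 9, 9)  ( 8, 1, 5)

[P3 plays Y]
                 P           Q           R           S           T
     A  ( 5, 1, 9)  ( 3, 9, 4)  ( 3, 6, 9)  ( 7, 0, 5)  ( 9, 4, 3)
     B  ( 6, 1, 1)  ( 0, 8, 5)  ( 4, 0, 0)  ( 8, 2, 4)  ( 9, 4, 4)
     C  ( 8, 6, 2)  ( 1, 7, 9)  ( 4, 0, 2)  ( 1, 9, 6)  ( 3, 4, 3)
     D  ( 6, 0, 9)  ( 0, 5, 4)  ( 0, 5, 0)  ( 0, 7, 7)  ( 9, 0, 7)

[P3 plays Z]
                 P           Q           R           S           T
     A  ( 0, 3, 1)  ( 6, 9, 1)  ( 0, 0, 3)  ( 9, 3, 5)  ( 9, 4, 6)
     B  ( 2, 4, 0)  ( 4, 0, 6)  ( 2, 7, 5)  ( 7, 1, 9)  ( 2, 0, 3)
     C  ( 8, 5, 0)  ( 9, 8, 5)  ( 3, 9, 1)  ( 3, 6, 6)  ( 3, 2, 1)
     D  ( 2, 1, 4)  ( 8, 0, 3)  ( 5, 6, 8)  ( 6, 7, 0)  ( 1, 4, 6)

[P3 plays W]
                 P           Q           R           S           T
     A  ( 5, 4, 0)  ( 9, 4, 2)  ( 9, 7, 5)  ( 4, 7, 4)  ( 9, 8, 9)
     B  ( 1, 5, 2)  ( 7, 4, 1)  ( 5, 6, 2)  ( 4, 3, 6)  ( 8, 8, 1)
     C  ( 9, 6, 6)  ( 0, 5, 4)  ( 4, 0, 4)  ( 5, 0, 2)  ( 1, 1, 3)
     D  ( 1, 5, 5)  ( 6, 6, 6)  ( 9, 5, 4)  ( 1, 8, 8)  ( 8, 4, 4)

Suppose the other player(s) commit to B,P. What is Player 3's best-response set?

u_3(X vs B,P) = 6
u_3(Y vs B,P) = 1
u_3(Z vs B,P) = 0
u_3(W vs B,P) = 2
max payoff 6 at {X}

P3 best: {X}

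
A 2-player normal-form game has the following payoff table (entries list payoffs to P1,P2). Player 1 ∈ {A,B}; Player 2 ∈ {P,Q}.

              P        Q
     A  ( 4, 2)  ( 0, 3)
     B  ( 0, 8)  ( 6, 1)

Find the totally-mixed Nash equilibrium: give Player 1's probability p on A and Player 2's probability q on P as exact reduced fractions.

P1 indiff ⇒ q·4+(1-q)·0 = q·0+(1-q)·6 ⇒ q(4) = (1-q)(6) ⇒ q = 3/5
P2 indiff ⇒ p·2+(1-p)·8 = p·3+(1-p)·1 ⇒ p(-1) = (1-p)(-7) ⇒ p = 7/8

p=7/8, q=3/5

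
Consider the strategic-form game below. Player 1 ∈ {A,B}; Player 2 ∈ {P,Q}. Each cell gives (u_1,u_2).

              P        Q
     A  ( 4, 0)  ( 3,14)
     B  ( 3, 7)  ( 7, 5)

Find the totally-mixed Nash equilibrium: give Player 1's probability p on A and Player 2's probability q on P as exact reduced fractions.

P1 indiff ⇒ q·4+(1-q)·3 = q·3+(1-q)·7 ⇒ q(1) = (1-q)(4) ⇒ q = 4/5
P2 indiff ⇒ p·0+(1-p)·7 = p·14+(1-p)·5 ⇒ p(-14) = (1-p)(-2) ⇒ p = 1/8

p=1/8, q=4/5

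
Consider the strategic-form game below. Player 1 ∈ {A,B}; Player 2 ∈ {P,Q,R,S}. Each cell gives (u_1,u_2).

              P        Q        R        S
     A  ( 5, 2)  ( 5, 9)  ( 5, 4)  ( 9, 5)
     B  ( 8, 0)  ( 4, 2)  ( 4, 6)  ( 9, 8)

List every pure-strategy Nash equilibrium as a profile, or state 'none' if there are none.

(A,P): not NE [P1→B gives 8>5; P2→Q gives 9>2]
(A,Q): NE
(A,R): not NE [P2→Q gives 9>4]
(A,S): not NE [P2→Q gives 9>5]
(B,P): not NE [P2→S gives 8>0]
(B,Q): not NE [P1→A gives 5>4; P2→S gives 8>2]
(B,R): not NE [P1→A gives 5>4; P2→S gives 8>6]
(B,S): NE

NE set: (A,Q), (B,S)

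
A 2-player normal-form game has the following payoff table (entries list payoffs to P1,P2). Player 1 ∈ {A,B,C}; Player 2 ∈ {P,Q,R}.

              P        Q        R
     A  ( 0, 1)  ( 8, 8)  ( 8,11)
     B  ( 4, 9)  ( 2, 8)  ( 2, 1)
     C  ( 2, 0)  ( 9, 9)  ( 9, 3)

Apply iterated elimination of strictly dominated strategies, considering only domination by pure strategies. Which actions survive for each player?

P1 drop A (C beats it: P:2>0 Q:9>8 R:9>8)
P2 drop R (Q beats it: B:8>1 C:9>3)
P1→{B,C} P2→{P,Q}

Remaining: P1:{B,C} P2:{P,Q}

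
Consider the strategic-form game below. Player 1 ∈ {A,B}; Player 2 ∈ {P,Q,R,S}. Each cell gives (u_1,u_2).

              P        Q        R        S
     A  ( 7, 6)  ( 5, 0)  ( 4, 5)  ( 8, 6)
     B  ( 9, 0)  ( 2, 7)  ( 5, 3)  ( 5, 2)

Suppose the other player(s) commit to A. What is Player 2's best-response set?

u_2(P vs A) = 6
u_2(Q vs A) = 0
u_2(R vs A) = 5
u_2(S vs A) = 6
max payoff 6 at {P,S}

P2 best: {P,S}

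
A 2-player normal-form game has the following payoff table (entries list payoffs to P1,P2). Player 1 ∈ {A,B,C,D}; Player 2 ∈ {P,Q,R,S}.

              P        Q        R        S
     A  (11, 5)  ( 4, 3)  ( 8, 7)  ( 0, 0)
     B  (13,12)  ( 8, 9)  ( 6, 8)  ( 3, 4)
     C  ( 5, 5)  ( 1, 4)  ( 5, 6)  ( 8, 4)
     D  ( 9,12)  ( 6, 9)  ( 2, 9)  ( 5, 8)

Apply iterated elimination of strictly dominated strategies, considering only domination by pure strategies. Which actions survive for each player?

P2 drop Q (P beats it: A:5>3 B:12>9 C:5>4 D:12>9)
P2 drop S (P beats it: A:5>0 B:12>4 C:5>4 D:12>8)
P1 drop C (A beats it: P:11>5 R:8>5)
P1 drop D (A beats it: P:11>9 R:8>2)
P1→{A,B} P2→{P,R}

Remaining: P1:{A,B} P2:{P,R}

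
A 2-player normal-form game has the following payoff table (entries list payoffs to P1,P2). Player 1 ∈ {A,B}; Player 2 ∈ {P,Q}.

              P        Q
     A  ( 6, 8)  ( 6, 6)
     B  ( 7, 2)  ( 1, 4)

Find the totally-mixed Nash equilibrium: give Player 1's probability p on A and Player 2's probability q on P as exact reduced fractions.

P1 indiff ⇒ q·6+(1-q)·6 = q·7+(1-q)·1 ⇒ q(-1) = (1-q)(-5) ⇒ q = 5/6
P2 indiff ⇒ p·8+(1-p)·2 = p·6+(1-p)·4 ⇒ p(2) = (1-p)(2) ⇒ p = 1/2

P1 mixes 1/2 on A; P2 mixes 5/6 on P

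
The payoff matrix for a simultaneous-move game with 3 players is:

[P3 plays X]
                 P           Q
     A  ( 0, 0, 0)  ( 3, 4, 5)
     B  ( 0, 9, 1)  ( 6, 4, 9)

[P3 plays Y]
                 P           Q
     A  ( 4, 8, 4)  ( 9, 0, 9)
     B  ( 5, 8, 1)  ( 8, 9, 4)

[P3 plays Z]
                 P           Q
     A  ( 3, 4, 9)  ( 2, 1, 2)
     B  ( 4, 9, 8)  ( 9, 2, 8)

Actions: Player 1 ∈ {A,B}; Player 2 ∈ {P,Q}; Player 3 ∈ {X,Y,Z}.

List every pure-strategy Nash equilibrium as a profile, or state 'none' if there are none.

(A,P,X): not NE [P2→Q gives 4>0; P3→Z gives 9>0]
(A,P,Y): not NE [P1→B gives 5>4; P3→Z gives 9>4]
(A,P,Z): not NE [P1→B gives 4>3]
(A,Q,X): not NE [P1→B gives 6>3; P3→Y gives 9>5]
(A,Q,Y): not NE [P2→P gives 8>0]
(A,Q,Z): not NE [P1→B gives 9>2; P2→P gives 4>1; P3→Y gives 9>2]
(B,P,X): not NE [P3→Z gives 8>1]
(B,P,Y): not NE [P2→Q gives 9>8; P3→Z gives 8>1]
(B,P,Z): NE
(B,Q,X): not NE [P2→P gives 9>4]
(B,Q,Y): not NE [P1→A gives 9>8; P3→X gives 9>4]
(B,Q,Z): not NE [P2→P gives 9>2; P3→X gives 9>8]

PSNE = {(B,P,Z)}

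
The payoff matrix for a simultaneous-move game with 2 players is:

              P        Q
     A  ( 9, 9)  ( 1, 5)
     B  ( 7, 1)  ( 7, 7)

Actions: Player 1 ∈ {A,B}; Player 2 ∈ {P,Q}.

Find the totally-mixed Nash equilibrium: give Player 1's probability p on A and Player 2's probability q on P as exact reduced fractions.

P1 mixes 3/5 on A; P2 mixes 3/4 on P

P1 indiff ⇒ q·9+(1-q)·1 = q·7+(1-q)·7 ⇒ q(2) = (1-q)(6) ⇒ q = 3/4
P2 indiff ⇒ p·9+(1-p)·1 = p·5+(1-p)·7 ⇒ p(4) = (1-p)(6) ⇒ p = 3/5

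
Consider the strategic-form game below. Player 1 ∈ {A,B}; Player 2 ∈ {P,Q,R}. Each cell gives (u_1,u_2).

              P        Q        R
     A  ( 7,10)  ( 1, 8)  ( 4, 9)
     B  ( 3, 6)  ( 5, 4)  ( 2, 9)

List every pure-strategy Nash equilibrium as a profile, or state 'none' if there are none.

(A,P): NE
(A,Q): not NE [P1→B gives 5>1; P2→P gives 10>8]
(A,R): not NE [P2→P gives 10>9]
(B,P): not NE [P1→A gives 7>3; P2→R gives 9>6]
(B,Q): not NE [P2→R gives 9>4]
(B,R): not NE [P1→A gives 4>2]

Nash profiles: (A,P)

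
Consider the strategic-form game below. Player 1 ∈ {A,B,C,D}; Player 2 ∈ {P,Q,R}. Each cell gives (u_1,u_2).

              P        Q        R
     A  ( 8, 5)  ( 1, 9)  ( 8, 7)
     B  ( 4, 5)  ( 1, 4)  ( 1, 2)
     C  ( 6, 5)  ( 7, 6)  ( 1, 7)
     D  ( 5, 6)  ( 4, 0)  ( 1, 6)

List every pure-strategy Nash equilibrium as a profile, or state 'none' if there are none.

(A,P): not NE [P2→Q gives 9>5]
(A,Q): not NE [P1→C gives 7>1]
(A,R): not NE [P2→Q gives 9>7]
(B,P): not NE [P1→A gives 8>4]
(B,Q): not NE [P1→C gives 7>1; P2→P gives 5>4]
(B,R): not NE [P1→A gives 8>1; P2→P gives 5>2]
(C,P): not NE [P1→A gives 8>6; P2→R gives 7>5]
(C,Q): not NE [P2→R gives 7>6]
(C,R): not NE [P1→A gives 8>1]
(D,P): not NE [P1→A gives 8>5]
(D,Q): not NE [P1→C gives 7>4; P2→R gives 6>0]
(D,R): not NE [P1→A gives 8>1]

Equilibria: none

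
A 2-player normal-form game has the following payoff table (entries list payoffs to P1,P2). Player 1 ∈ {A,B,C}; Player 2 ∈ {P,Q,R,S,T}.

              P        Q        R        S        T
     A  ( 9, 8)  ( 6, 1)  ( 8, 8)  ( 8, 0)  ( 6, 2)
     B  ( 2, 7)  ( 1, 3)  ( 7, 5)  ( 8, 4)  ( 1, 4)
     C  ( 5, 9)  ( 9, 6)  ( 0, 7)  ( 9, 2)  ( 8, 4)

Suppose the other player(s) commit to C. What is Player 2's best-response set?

u_2(P vs C) = 9
u_2(Q vs C) = 6
u_2(R vs C) = 7
u_2(S vs C) = 2
u_2(T vs C) = 4
max payoff 9 at {P}

BR_2 = {P}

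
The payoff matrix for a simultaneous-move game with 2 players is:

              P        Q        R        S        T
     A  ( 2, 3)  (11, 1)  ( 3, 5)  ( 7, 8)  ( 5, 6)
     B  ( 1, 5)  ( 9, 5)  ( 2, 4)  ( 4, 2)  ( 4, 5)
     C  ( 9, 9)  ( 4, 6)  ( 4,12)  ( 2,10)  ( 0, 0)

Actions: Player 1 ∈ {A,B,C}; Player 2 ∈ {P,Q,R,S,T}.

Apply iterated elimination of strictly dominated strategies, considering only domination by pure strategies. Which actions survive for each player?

P1 drop B (A beats it: P:2>1 Q:11>9 R:3>2 S:7>4 T:5>4)
P2 drop P (R beats it: A:5>3 C:12>9)
P2 drop Q (R beats it: A:5>1 C:12>6)
P2 drop T (S beats it: A:8>6 C:10>0)
P1→{A,C} P2→{R,S}

IESDS → P1:{A,C} P2:{R,S}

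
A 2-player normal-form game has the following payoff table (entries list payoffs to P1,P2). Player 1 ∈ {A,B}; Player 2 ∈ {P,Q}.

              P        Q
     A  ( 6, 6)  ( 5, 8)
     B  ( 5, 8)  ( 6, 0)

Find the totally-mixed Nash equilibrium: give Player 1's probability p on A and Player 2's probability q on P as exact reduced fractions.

p=4/5, q=1/2

P1 indiff ⇒ q·6+(1-q)·5 = q·5+(1-q)·6 ⇒ q(1) = (1-q)(1) ⇒ q = 1/2
P2 indiff ⇒ p·6+(1-p)·8 = p·8+(1-p)·0 ⇒ p(-2) = (1-p)(-8) ⇒ p = 4/5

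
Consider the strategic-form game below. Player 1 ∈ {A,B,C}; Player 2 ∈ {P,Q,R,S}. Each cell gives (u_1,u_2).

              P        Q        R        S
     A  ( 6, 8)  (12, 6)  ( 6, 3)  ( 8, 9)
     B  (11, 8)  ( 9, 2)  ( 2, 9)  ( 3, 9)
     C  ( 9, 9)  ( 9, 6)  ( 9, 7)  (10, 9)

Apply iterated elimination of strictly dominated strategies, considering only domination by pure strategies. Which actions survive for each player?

P2 drop Q (P beats it: A:8>6 B:8>2 C:9>6)
P1 drop A (C beats it: P:9>6 R:9>6 S:10>8)
P1→{B,C} P2→{P,R,S}

Survivors P1:{B,C} P2:{P,R,S}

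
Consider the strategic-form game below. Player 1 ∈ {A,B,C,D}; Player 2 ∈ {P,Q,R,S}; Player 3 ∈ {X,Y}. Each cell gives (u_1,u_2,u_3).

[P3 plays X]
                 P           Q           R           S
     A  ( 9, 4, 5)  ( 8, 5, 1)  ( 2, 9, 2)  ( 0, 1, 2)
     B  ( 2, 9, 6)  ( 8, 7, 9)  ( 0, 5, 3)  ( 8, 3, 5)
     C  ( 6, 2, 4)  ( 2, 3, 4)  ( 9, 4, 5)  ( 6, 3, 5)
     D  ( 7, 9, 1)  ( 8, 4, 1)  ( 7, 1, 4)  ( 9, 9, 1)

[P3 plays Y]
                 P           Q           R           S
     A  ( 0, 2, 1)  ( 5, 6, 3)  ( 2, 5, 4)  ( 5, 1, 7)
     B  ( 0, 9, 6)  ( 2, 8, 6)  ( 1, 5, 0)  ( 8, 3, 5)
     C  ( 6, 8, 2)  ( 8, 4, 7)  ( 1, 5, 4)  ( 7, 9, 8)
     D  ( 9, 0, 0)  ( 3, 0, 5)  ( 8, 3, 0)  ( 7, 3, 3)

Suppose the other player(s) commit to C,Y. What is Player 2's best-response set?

P2 best: {S}

u_2(P vs C,Y) = 8
u_2(Q vs C,Y) = 4
u_2(R vs C,Y) = 5
u_2(S vs C,Y) = 9
max payoff 9 at {S}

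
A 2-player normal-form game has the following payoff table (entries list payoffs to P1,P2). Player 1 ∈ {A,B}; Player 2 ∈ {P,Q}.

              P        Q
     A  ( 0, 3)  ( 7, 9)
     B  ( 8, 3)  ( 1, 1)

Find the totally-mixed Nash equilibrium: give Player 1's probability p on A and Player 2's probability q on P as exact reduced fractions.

P1 indiff ⇒ q·0+(1-q)·7 = q·8+(1-q)·1 ⇒ q(-8) = (1-q)(-6) ⇒ q = 3/7
P2 indiff ⇒ p·3+(1-p)·3 = p·9+(1-p)·1 ⇒ p(-6) = (1-p)(-2) ⇒ p = 1/4

p=1/4, q=3/7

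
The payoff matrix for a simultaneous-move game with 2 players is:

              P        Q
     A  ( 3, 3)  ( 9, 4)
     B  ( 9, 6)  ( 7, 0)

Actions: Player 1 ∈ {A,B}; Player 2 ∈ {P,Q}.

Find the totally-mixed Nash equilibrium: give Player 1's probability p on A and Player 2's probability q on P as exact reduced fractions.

P1 indiff ⇒ q·3+(1-q)·9 = q·9+(1-q)·7 ⇒ q(-6) = (1-q)(-2) ⇒ q = 1/4
P2 indiff ⇒ p·3+(1-p)·6 = p·4+(1-p)·0 ⇒ p(-1) = (1-p)(-6) ⇒ p = 6/7

p=6/7, q=1/4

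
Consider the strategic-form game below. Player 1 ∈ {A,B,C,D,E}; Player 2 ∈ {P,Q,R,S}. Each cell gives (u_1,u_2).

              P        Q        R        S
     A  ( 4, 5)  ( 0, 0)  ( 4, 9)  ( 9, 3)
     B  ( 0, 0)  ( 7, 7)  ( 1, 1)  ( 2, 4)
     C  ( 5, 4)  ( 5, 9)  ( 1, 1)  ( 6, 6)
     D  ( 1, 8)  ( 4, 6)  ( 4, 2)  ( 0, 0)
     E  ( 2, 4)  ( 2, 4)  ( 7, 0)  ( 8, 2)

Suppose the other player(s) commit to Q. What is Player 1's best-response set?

BR_1 = {B}

u_1(A vs Q) = 0
u_1(B vs Q) = 7
u_1(C vs Q) = 5
u_1(D vs Q) = 4
u_1(E vs Q) = 2
max payoff 7 at {B}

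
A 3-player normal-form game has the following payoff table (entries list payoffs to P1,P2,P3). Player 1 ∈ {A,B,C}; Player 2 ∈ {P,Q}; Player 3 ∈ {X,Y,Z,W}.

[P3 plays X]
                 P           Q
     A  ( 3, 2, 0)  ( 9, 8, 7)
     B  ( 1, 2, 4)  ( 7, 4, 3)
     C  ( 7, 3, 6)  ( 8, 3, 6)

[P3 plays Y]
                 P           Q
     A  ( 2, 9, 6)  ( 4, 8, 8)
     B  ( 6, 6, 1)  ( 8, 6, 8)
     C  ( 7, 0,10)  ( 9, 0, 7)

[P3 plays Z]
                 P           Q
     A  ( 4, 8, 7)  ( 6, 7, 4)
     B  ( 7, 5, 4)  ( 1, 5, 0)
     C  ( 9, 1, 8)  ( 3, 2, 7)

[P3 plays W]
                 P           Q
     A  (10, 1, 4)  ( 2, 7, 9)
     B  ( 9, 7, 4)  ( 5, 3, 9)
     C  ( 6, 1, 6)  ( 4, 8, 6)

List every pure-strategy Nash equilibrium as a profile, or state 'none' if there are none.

(A,P,X): not NE [P1→C gives 7>3; P2→Q gives 8>2; P3→Z gives 7>0]
(A,P,Y): not NE [P1→C gives 7>2; P3→Z gives 7>6]
(A,P,Z): not NE [P1→C gives 9>4]
(A,P,W): not NE [P2→Q gives 7>1; P3→Z gives 7>4]
(A,Q,X): not NE [P3→W gives 9>7]
(A,Q,Y): not NE [P1→C gives 9>4; P2→P gives 9>8; P3→W gives 9>8]
(A,Q,Z): not NE [P2→P gives 8>7; P3→W gives 9>4]
(A,Q,W): not NE [P1→B gives 5>2]
(B,P,X): not NE [P1→C gives 7>1; P2→Q gives 4>2]
(B,P,Y): not NE [P1→C gives 7>6; P3→W gives 4>1]
(B,P,Z): not NE [P1→C gives 9>7]
(B,P,W): not NE [P1→A gives 10>9]
(B,Q,X): not NE [P1→A gives 9>7; P3→W gives 9>3]
(B,Q,Y): not NE [P1→C gives 9>8; P3→W gives 9>8]
(B,Q,Z): not NE [P1→A gives 6>1; P3→W gives 9>0]
(B,Q,W): not NE [P2→P gives 7>3]
(C,P,X): not NE [P3→Y gives 10>6]
(C,P,Y): NE
(C,P,Z): not NE [P2→Q gives 2>1; P3→Y gives 10>8]
(C,P,W): not NE [P1→A gives 10>6; P2→Q gives 8>1; P3→Y gives 10>6]
(C,Q,X): not NE [P1→A gives 9>8; P3→Z gives 7>6]
(C,Q,Y): NE
(C,Q,Z): not NE [P1→A gives 6>3]
(C,Q,W): not NE [P1→B gives 5>4; P3→Z gives 7>6]

NE set: (C,P,Y), (C,Q,Y)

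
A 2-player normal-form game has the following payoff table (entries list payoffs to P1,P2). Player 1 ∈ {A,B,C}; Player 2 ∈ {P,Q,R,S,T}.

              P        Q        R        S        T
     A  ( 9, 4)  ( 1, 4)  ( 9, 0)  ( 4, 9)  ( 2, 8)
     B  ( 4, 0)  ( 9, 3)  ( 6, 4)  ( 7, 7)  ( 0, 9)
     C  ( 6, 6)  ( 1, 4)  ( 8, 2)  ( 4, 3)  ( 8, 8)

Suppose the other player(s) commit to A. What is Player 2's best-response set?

P2 best: {S}

u_2(P vs A) = 4
u_2(Q vs A) = 4
u_2(R vs A) = 0
u_2(S vs A) = 9
u_2(T vs A) = 8
max payoff 9 at {S}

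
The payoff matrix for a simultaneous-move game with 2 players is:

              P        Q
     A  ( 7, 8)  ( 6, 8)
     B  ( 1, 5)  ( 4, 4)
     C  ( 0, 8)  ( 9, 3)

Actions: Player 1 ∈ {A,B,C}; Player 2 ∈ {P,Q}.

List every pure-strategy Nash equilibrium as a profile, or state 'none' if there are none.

(A,P): NE
(A,Q): not NE [P1→C gives 9>6]
(B,P): not NE [P1→A gives 7>1]
(B,Q): not NE [P1→C gives 9>4; P2→P gives 5>4]
(C,P): not NE [P1→A gives 7>0]
(C,Q): not NE [P2→P gives 8>3]

NE set: (A,P)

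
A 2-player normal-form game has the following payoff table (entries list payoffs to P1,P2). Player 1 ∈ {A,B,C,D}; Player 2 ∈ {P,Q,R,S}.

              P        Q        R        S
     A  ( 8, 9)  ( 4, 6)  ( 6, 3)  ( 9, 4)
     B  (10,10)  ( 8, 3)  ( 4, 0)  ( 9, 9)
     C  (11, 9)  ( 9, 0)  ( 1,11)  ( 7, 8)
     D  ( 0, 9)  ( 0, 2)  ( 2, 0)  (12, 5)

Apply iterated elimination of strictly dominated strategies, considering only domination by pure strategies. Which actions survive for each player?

P2 drop Q (P beats it: A:9>6 B:10>3 C:9>0 D:9>2)
P2 drop S (P beats it: A:9>4 B:10>9 C:9>8 D:9>5)
P1 drop D (A beats it: P:8>0 R:6>2)
P1→{A,B,C} P2→{P,R}

Survivors P1:{A,B,C} P2:{P,R}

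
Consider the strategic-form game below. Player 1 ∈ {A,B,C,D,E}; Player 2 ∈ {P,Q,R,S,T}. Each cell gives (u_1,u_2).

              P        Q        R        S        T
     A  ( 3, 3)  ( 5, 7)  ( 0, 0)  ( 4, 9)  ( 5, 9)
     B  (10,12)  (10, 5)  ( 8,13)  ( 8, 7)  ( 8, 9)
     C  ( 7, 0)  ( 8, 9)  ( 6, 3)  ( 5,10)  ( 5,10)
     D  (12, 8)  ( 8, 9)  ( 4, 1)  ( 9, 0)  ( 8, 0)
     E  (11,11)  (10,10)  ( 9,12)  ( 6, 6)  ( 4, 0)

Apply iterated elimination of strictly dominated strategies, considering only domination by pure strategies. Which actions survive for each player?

Remaining: P1:{B,D,E} P2:{P,Q,R}

P1 drop A (B beats it: P:10>3 Q:10>5 R:8>0 S:8>4 T:8>5)
P1 drop C (B beats it: P:10>7 Q:10>8 R:8>6 S:8>5 T:8>5)
P2 drop S (P beats it: B:12>7 D:8>0 E:11>6)
P2 drop T (P beats it: B:12>9 D:8>0 E:11>0)
P1→{B,D,E} P2→{P,Q,R}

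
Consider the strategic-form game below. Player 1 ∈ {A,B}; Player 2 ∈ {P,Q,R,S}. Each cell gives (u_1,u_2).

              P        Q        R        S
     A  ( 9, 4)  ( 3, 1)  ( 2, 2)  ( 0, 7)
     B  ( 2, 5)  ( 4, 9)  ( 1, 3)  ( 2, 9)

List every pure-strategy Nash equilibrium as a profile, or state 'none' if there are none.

(A,P): not NE [P2→S gives 7>4]
(A,Q): not NE [P1→B gives 4>3; P2→S gives 7>1]
(A,R): not NE [P2→S gives 7>2]
(A,S): not NE [P1→B gives 2>0]
(B,P): not NE [P1→A gives 9>2; P2→S gives 9>5]
(B,Q): NE
(B,R): not NE [P1→A gives 2>1; P2→S gives 9>3]
(B,S): NE

PSNE = {(B,Q), (B,S)}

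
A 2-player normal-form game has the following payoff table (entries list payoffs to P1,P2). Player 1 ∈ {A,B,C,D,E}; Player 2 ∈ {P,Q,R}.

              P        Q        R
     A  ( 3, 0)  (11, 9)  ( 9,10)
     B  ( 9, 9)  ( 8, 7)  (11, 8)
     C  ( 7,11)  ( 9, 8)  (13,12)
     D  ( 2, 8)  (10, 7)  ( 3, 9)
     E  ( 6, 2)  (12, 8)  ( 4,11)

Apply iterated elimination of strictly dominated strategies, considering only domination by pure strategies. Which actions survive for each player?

Survivors P1:{B,C} P2:{P,R}

P1 drop D (A beats it: P:3>2 Q:11>10 R:9>3)
P2 drop Q (R beats it: A:10>9 B:8>7 C:12>8 E:11>8)
P1 drop A (B beats it: P:9>3 R:11>9)
P1 drop E (B beats it: P:9>6 R:11>4)
P1→{B,C} P2→{P,R}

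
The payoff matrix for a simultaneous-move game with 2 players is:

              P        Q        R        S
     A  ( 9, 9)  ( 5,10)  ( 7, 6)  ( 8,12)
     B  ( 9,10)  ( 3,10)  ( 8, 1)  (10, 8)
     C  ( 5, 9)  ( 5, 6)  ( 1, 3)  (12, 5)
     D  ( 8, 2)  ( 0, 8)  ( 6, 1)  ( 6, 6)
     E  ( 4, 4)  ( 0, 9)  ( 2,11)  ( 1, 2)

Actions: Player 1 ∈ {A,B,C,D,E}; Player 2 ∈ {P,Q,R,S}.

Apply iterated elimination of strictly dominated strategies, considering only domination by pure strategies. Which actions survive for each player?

P1 drop D (A beats it: P:9>8 Q:5>0 R:7>6 S:8>6)
P1 drop E (A beats it: P:9>4 Q:5>0 R:7>2 S:8>1)
P2 drop R (P beats it: A:9>6 B:10>1 C:9>3)
P1→{A,B,C} P2→{P,Q,S}

Survivors P1:{A,B,C} P2:{P,Q,S}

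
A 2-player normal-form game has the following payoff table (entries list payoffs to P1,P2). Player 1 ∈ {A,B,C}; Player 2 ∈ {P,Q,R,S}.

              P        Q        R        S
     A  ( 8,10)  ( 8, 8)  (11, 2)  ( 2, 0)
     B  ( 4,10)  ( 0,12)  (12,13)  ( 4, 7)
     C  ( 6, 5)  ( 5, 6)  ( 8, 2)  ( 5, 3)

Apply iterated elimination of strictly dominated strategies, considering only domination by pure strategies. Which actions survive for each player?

P2 drop S (P beats it: A:10>0 B:10>7 C:5>3)
P1 drop C (A beats it: P:8>6 Q:8>5 R:11>8)
P1→{A,B} P2→{P,Q,R}

Remaining: P1:{A,B} P2:{P,Q,R}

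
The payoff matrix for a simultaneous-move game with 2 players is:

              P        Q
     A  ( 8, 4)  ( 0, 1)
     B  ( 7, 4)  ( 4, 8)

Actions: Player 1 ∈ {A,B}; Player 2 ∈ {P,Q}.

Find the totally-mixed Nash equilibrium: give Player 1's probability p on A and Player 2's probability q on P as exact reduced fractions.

P1 mixes 4/7 on A; P2 mixes 4/5 on P

P1 indiff ⇒ q·8+(1-q)·0 = q·7+(1-q)·4 ⇒ q(1) = (1-q)(4) ⇒ q = 4/5
P2 indiff ⇒ p·4+(1-p)·4 = p·1+(1-p)·8 ⇒ p(3) = (1-p)(4) ⇒ p = 4/7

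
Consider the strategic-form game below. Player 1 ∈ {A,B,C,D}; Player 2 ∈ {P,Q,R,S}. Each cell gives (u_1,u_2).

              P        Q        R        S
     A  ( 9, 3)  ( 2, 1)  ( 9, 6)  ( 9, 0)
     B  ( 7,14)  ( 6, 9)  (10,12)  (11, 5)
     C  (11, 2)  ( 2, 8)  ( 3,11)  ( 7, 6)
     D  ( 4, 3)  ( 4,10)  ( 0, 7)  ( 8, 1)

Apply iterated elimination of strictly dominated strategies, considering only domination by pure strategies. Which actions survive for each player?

Survivors P1:{A,B,C} P2:{P,R}

P1 drop D (B beats it: P:7>4 Q:6>4 R:10>0 S:11>8)
P2 drop Q (R beats it: A:6>1 B:12>9 C:11>8)
P2 drop S (R beats it: A:6>0 B:12>5 C:11>6)
P1→{A,B,C} P2→{P,R}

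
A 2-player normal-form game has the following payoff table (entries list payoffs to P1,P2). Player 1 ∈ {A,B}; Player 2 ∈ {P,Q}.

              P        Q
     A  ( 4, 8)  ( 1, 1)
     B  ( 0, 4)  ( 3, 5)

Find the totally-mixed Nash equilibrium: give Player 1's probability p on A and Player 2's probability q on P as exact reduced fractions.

P1 indiff ⇒ q·4+(1-q)·1 = q·0+(1-q)·3 ⇒ q(4) = (1-q)(2) ⇒ q = 1/3
P2 indiff ⇒ p·8+(1-p)·4 = p·1+(1-p)·5 ⇒ p(7) = (1-p)(1) ⇒ p = 1/8

p=1/8, q=1/3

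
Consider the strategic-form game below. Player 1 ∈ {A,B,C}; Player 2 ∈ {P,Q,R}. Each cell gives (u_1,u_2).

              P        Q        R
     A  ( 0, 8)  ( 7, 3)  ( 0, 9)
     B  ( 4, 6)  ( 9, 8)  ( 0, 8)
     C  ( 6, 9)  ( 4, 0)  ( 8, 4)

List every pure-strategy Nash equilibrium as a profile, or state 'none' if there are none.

PSNE = {(B,Q), (C,P)}

(A,P): not NE [P1→C gives 6>0; P2→R gives 9>8]
(A,Q): not NE [P1→B gives 9>7; P2→R gives 9>3]
(A,R): not NE [P1→C gives 8>0]
(B,P): not NE [P1→C gives 6>4; P2→R gives 8>6]
(B,Q): NE
(B,R): not NE [P1→C gives 8>0]
(C,P): NE
(C,Q): not NE [P1→B gives 9>4; P2→P gives 9>0]
(C,R): not NE [P2→P gives 9>4]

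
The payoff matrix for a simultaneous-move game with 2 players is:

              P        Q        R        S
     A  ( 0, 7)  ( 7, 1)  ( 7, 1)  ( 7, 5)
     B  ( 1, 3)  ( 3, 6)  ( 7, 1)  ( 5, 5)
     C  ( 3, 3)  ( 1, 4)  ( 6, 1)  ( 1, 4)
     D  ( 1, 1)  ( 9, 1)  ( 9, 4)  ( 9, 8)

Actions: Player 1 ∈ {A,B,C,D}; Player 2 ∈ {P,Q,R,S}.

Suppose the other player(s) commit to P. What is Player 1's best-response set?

P1 best: {C}

u_1(A vs P) = 0
u_1(B vs P) = 1
u_1(C vs P) = 3
u_1(D vs P) = 1
max payoff 3 at {C}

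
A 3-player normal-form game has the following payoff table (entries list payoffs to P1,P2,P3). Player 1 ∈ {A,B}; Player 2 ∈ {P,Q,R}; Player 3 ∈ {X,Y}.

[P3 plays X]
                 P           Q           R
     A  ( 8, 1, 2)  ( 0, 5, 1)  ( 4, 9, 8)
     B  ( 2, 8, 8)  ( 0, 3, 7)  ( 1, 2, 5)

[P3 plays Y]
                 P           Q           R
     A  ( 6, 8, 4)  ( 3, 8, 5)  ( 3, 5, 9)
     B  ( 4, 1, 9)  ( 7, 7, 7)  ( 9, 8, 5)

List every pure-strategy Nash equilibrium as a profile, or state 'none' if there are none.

PSNE = {(A,P,Y), (B,R,Y)}

(A,P,X): not NE [P2→R gives 9>1; P3→Y gives 4>2]
(A,P,Y): NE
(A,Q,X): not NE [P2→R gives 9>5; P3→Y gives 5>1]
(A,Q,Y): not NE [P1→B gives 7>3]
(A,R,X): not NE [P3→Y gives 9>8]
(A,R,Y): not NE [P1→B gives 9>3; P2→Q gives 8>5]
(B,P,X): not NE [P1→A gives 8>2; P3→Y gives 9>8]
(B,P,Y): not NE [P1→A gives 6>4; P2→R gives 8>1]
(B,Q,X): not NE [P2→P gives 8>3]
(B,Q,Y): not NE [P2→R gives 8>7]
(B,R,X): not NE [P1→A gives 4>1; P2→P gives 8>2]
(B,R,Y): NE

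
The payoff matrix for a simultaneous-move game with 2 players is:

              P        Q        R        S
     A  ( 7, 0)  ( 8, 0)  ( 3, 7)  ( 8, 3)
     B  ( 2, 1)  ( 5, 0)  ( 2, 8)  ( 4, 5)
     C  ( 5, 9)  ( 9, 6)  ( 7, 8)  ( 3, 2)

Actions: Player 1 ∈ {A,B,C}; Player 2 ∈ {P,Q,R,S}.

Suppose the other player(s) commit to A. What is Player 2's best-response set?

argmax u_2 = {R}

u_2(P vs A) = 0
u_2(Q vs A) = 0
u_2(R vs A) = 7
u_2(S vs A) = 3
max payoff 7 at {R}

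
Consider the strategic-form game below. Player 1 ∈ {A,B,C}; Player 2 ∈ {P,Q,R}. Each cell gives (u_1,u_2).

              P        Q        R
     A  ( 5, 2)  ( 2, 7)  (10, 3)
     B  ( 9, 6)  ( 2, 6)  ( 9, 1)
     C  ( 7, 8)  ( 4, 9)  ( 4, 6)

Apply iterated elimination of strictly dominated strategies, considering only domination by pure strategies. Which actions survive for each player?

Remaining: P1:{B,C} P2:{P,Q}

P2 drop R (Q beats it: A:7>3 B:6>1 C:9>6)
P1 drop A (C beats it: P:7>5 Q:4>2)
P1→{B,C} P2→{P,Q}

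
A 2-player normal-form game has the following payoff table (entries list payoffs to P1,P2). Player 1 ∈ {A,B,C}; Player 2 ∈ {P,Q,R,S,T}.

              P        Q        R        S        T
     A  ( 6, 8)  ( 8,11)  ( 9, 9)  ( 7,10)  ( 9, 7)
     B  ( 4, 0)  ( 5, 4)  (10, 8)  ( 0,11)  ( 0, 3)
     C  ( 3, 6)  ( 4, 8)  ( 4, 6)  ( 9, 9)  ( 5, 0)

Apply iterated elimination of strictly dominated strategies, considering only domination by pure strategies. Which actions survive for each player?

P2 drop P (Q beats it: A:11>8 B:4>0 C:8>6)
P2 drop R (S beats it: A:10>9 B:11>8 C:9>6)
P1 drop B (A beats it: Q:8>5 S:7>0 T:9>0)
P2 drop T (Q beats it: A:11>7 C:8>0)
P1→{A,C} P2→{Q,S}

Survivors P1:{A,C} P2:{Q,S}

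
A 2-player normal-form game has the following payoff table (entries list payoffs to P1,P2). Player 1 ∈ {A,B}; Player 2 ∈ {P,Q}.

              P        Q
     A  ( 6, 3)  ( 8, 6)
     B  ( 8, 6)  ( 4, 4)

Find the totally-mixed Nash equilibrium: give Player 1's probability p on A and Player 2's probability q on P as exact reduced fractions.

(p,q) = (2/5, 2/3)

P1 indiff ⇒ q·6+(1-q)·8 = q·8+(1-q)·4 ⇒ q(-2) = (1-q)(-4) ⇒ q = 2/3
P2 indiff ⇒ p·3+(1-p)·6 = p·6+(1-p)·4 ⇒ p(-3) = (1-p)(-2) ⇒ p = 2/5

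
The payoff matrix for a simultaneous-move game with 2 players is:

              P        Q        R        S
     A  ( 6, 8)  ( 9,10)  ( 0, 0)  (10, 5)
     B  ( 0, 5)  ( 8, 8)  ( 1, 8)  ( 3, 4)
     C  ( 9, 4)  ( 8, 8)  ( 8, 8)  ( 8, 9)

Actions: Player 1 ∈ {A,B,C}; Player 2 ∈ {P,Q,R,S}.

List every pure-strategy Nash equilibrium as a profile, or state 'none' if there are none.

NE set: (A,Q)

(A,P): not NE [P1→C gives 9>6; P2→Q gives 10>8]
(A,Q): NE
(A,R): not NE [P1→C gives 8>0; P2→Q gives 10>0]
(A,S): not NE [P2→Q gives 10>5]
(B,P): not NE [P1→C gives 9>0; P2→R gives 8>5]
(B,Q): not NE [P1→A gives 9>8]
(B,R): not NE [P1→C gives 8>1]
(B,S): not NE [P1→A gives 10>3; P2→R gives 8>4]
(C,P): not NE [P2→S gives 9>4]
(C,Q): not NE [P1→A gives 9>8; P2→S gives 9>8]
(C,R): not NE [P2→S gives 9>8]
(C,S): not NE [P1→A gives 10>8]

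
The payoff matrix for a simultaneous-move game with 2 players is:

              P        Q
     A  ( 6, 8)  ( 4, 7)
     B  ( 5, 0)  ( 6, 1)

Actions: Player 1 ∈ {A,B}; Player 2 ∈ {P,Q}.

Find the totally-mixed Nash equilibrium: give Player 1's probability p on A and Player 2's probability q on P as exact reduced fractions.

p=1/2, q=2/3

P1 indiff ⇒ q·6+(1-q)·4 = q·5+(1-q)·6 ⇒ q(1) = (1-q)(2) ⇒ q = 2/3
P2 indiff ⇒ p·8+(1-p)·0 = p·7+(1-p)·1 ⇒ p(1) = (1-p)(1) ⇒ p = 1/2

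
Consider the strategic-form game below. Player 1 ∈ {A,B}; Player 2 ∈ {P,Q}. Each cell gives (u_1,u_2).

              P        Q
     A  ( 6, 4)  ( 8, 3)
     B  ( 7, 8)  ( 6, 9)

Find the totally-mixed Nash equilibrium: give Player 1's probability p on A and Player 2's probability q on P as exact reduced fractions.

P1 indiff ⇒ q·6+(1-q)·8 = q·7+(1-q)·6 ⇒ q(-1) = (1-q)(-2) ⇒ q = 2/3
P2 indiff ⇒ p·4+(1-p)·8 = p·3+(1-p)·9 ⇒ p(1) = (1-p)(1) ⇒ p = 1/2

p=1/2, q=2/3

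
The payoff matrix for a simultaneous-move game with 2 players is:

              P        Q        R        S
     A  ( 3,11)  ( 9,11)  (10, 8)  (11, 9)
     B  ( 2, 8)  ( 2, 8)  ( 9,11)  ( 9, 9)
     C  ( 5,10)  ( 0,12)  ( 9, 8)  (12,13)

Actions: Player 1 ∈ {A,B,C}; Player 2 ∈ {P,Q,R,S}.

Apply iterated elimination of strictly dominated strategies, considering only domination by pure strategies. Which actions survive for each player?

P1 drop B (A beats it: P:3>2 Q:9>2 R:10>9 S:11>9)
P2 drop R (P beats it: A:11>8 C:10>8)
P1→{A,C} P2→{P,Q,S}

IESDS → P1:{A,C} P2:{P,Q,S}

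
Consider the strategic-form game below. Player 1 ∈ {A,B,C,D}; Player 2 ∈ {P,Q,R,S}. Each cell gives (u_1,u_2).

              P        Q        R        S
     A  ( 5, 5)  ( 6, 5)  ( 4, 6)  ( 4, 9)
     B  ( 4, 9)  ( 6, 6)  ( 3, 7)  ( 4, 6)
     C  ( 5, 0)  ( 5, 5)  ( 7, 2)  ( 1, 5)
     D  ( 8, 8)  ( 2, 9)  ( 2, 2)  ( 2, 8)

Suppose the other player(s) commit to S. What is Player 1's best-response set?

u_1(A vs S) = 4
u_1(B vs S) = 4
u_1(C vs S) = 1
u_1(D vs S) = 2
max payoff 4 at {A,B}

BR_1 = {A,B}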